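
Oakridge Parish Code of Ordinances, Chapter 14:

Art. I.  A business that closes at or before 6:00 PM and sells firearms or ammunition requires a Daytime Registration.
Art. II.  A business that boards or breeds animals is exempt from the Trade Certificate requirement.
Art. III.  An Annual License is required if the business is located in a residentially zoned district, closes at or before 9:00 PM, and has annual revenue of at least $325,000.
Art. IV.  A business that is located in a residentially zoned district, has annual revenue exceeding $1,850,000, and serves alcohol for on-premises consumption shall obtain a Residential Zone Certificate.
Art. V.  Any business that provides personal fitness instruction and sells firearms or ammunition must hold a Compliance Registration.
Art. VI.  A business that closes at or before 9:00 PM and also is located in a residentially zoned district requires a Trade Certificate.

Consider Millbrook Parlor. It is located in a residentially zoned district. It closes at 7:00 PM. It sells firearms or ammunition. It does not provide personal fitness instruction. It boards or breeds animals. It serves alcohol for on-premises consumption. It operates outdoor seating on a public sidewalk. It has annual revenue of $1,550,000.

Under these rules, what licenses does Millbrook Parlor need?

Art. I. closes 7:00 PM, after 6:00 PM; sells firearms or ammunition → Daytime Registration not required.
Art. II. boards or breeds animals → exempt from Trade Certificate.
Art. III. is located in a residentially zoned district; closes 7:00 PM, at/before 9:00 PM; revenue $1,550,000 ≥ $325,000 → Annual License required.
Art. IV. is located in a residentially zoned district; revenue $1,550,000 ≤ $1,850,000; serves alcohol for on-premises consumption → Residential Zone Certificate not required.
Art. V. does not provide personal fitness instruction; sells firearms or ammunition → Compliance Registration not required.
Art. VI. closes 7:00 PM, at/before 9:00 PM; is located in a residentially zoned district → Trade Certificate required.

Annual License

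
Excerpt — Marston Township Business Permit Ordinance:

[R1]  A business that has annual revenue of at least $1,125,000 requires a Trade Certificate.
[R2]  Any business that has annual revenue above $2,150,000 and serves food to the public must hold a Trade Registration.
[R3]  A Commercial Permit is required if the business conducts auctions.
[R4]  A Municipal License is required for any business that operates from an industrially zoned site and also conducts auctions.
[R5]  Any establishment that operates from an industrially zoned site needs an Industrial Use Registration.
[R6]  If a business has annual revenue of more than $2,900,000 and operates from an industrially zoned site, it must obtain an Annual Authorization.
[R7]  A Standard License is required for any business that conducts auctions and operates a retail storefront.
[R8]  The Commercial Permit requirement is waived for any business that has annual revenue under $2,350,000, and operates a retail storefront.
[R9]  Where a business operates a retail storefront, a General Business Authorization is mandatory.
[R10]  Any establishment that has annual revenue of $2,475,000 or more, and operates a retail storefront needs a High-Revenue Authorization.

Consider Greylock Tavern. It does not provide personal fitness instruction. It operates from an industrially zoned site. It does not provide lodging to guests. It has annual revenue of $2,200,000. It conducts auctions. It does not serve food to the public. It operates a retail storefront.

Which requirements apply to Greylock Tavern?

[R1] revenue $2,200,000 ≥ $1,125,000 → Trade Certificate required.
[R2] revenue $2,200,000 > $2,150,000; does not serve food to the public → Trade Registration not required.
[R3] conducts auctions → Commercial Permit required.
[R4] operates from an industrially zoned site; conducts auctions → Municipal License required.
[R5] operates from an industrially zoned site → Industrial Use Registration required.
[R6] revenue $2,200,000 ≤ $2,900,000; operates from an industrially zoned site → Annual Authorization not required.
[R7] conducts auctions; operates a retail storefront → Standard License required.
[R8] revenue $2,200,000 < $2,350,000; operates a retail storefront → exempt from Commercial Permit.
[R9] operates a retail storefront → General Business Authorization required.
[R10] revenue $2,200,000 < $2,475,000; operates a retail storefront → High-Revenue Authorization not required.

General Business Authorization, Industrial Use Registration, Municipal License, Standard License, Trade Certificate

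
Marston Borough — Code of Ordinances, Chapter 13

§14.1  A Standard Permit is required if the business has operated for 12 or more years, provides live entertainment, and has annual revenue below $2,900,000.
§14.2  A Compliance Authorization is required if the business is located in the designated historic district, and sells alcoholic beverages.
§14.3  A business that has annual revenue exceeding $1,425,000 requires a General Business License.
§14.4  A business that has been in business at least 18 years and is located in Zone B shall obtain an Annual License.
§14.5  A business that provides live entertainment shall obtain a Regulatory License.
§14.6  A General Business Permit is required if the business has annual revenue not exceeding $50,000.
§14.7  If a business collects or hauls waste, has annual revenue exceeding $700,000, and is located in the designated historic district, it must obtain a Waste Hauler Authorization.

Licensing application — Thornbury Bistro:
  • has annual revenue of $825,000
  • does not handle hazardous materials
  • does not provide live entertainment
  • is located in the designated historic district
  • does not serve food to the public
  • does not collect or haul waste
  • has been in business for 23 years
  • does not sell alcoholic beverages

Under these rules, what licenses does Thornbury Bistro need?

None

§14.1 years in business 23 ≥ 12; does not provide live entertainment; revenue $825,000 < $2,900,000 → Standard Permit not required.
§14.2 is located in the designated historic district; does not sell alcoholic beverages → Compliance Authorization not required.
§14.3 revenue $825,000 ≤ $1,425,000 → General Business License not required.
§14.4 years in business 23 ≥ 18; is located in the designated historic district (not: is located in Zone B) → Annual License not required.
§14.5 does not provide live entertainment → Regulatory License not required.
§14.6 revenue $825,000 > $50,000 → General Business Permit not required.
§14.7 does not collect or haul waste; revenue $825,000 > $700,000; is located in the designated historic district → Waste Hauler Authorization not required.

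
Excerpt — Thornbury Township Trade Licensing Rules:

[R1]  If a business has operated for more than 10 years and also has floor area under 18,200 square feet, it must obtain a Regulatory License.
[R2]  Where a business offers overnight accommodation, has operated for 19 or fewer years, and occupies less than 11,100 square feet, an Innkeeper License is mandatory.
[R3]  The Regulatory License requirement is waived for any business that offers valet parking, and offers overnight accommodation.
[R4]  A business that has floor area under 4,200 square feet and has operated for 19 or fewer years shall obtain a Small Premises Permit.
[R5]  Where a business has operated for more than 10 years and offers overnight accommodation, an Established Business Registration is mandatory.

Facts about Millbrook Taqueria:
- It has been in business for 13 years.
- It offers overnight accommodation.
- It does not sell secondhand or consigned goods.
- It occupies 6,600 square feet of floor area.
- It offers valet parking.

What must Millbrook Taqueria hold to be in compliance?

Established Business Registration, Innkeeper License

[R1] years in business 13 > 10; floor area 6,600 square feet < 18,200 square feet → Regulatory License required.
[R2] offers overnight accommodation; years in business 13 ≤ 19; floor area 6,600 square feet < 11,100 square feet → Innkeeper License required.
[R3] offers valet parking; offers overnight accommodation → exempt from Regulatory License.
[R4] floor area 6,600 square feet ≥ 4,200 square feet; years in business 13 ≤ 19 → Small Premises Permit not required.
[R5] years in business 13 > 10; offers overnight accommodation → Established Business Registration required.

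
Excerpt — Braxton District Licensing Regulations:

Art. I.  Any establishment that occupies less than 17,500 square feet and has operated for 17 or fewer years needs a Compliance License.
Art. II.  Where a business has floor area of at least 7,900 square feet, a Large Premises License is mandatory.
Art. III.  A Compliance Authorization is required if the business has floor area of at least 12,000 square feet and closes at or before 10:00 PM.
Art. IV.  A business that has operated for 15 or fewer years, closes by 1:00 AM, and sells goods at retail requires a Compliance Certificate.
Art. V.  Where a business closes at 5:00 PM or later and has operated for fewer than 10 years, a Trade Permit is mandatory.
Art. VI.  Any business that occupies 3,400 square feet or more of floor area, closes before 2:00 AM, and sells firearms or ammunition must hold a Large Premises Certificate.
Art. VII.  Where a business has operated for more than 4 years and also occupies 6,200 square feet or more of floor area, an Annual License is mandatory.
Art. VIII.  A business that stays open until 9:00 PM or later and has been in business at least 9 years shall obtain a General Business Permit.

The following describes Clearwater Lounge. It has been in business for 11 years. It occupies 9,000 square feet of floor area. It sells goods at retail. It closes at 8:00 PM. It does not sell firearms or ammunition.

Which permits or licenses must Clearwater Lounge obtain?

Annual License, Compliance Certificate, Compliance License, Large Premises License

Art. I. floor area 9,000 square feet < 17,500 square feet; years in business 11 ≤ 17 → Compliance License required.
Art. II. floor area 9,000 square feet ≥ 7,900 square feet → Large Premises License required.
Art. III. floor area 9,000 square feet < 12,000 square feet; closes 8:00 PM, at/before 10:00 PM → Compliance Authorization not required.
Art. IV. years in business 11 ≤ 15; closes 8:00 PM, at/before 1:00 AM; sells goods at retail → Compliance Certificate required.
Art. V. closes 8:00 PM, after 5:00 PM; years in business 11 ≥ 10 → Trade Permit not required.
Art. VI. floor area 9,000 square feet ≥ 3,400 square feet; closes 8:00 PM, at/before 2:00 AM; does not sell firearms or ammunition → Large Premises Certificate not required.
Art. VII. years in business 11 > 4; floor area 9,000 square feet ≥ 6,200 square feet → Annual License required.
Art. VIII. closes 8:00 PM, at/before 9:00 PM; years in business 11 ≥ 9 → General Business Permit not required.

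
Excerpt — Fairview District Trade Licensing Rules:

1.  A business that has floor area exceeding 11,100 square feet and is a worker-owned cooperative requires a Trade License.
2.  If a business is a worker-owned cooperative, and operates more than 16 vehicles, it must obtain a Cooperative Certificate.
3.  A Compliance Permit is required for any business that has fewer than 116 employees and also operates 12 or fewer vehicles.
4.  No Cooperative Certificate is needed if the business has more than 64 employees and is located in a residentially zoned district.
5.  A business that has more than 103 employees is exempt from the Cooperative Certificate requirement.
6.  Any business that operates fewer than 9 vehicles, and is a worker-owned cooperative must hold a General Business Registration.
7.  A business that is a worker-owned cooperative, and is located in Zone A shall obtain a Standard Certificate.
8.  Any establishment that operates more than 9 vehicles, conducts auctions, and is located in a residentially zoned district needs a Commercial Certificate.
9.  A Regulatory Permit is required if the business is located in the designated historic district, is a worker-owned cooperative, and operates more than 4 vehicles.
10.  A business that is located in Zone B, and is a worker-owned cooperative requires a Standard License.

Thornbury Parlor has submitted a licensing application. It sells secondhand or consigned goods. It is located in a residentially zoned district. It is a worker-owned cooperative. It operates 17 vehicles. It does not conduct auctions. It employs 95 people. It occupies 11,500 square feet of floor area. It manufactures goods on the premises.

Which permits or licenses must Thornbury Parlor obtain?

1. floor area 11,500 square feet > 11,100 square feet; is a worker-owned cooperative → Trade License required.
2. is a worker-owned cooperative; vehicles 17 > 16 → Cooperative Certificate required.
3. employees 95 < 116; vehicles 17 > 12 → Compliance Permit not required.
4. employees 95 > 64; is located in a residentially zoned district → exempt from Cooperative Certificate.
5. employees 95 ≤ 103 → Cooperative Certificate exemption does not apply.
6. vehicles 17 ≥ 9; is a worker-owned cooperative → General Business Registration not required.
7. is a worker-owned cooperative; is located in a residentially zoned district (not: is located in Zone A) → Standard Certificate not required.
8. vehicles 17 > 9; does not conduct auctions; is located in a residentially zoned district → Commercial Certificate not required.
9. is located in a residentially zoned district (not: is located in the designated historic district); is a worker-owned cooperative; vehicles 17 > 4 → Regulatory Permit not required.
10. is located in a residentially zoned district (not: is located in Zone B); is a worker-owned cooperative → Standard License not required.

Trade License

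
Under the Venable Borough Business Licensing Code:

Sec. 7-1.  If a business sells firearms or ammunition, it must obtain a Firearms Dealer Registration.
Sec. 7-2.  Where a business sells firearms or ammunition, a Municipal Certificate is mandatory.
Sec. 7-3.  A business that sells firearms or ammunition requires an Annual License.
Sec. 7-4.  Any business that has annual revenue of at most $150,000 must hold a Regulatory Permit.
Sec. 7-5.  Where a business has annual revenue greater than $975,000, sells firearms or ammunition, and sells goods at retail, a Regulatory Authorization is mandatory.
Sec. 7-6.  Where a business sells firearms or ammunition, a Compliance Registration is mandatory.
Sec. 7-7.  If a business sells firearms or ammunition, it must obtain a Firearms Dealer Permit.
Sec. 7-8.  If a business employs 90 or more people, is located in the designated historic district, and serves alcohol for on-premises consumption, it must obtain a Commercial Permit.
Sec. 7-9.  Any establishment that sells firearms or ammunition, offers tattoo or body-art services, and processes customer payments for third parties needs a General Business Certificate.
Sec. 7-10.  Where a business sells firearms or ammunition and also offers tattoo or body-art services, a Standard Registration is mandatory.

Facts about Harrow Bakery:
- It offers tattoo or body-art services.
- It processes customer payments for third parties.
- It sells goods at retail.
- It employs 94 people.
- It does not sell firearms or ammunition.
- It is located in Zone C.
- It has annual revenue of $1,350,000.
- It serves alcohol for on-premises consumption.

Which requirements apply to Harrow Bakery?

Sec. 7-1. does not sell firearms or ammunition → Firearms Dealer Registration not required.
Sec. 7-2. does not sell firearms or ammunition → Municipal Certificate not required.
Sec. 7-3. does not sell firearms or ammunition → Annual License not required.
Sec. 7-4. revenue $1,350,000 > $150,000 → Regulatory Permit not required.
Sec. 7-5. revenue $1,350,000 > $975,000; does not sell firearms or ammunition; sells goods at retail → Regulatory Authorization not required.
Sec. 7-6. does not sell firearms or ammunition → Compliance Registration not required.
Sec. 7-7. does not sell firearms or ammunition → Firearms Dealer Permit not required.
Sec. 7-8. employees 94 ≥ 90; is located in Zone C (not: is located in the designated historic district); serves alcohol for on-premises consumption → Commercial Permit not required.
Sec. 7-9. does not sell firearms or ammunition; offers tattoo or body-art services; processes customer payments for third parties → General Business Certificate not required.
Sec. 7-10. does not sell firearms or ammunition; offers tattoo or body-art services → Standard Registration not required.

None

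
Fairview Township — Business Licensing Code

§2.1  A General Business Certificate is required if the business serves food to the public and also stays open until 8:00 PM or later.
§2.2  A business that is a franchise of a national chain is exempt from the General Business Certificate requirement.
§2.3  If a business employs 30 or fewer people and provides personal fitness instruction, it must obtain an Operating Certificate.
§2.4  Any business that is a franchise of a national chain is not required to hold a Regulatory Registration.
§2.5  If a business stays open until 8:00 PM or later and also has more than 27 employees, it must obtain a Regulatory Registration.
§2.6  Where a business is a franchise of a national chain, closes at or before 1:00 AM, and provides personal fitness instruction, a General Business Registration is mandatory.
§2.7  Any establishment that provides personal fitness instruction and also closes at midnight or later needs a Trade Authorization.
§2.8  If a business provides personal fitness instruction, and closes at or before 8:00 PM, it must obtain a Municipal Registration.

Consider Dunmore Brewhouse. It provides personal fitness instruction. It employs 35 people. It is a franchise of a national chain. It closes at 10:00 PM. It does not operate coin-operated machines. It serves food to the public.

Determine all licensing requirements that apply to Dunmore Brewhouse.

§2.1 serves food to the public; closes 10:00 PM, after 8:00 PM → General Business Certificate required.
§2.2 is a franchise of a national chain → exempt from General Business Certificate.
§2.3 employees 35 > 30; provides personal fitness instruction → Operating Certificate not required.
§2.4 is a franchise of a national chain → exempt from Regulatory Registration.
§2.5 closes 10:00 PM, after 8:00 PM; employees 35 > 27 → Regulatory Registration required.
§2.6 is a franchise of a national chain; closes 10:00 PM, at/before 1:00 AM; provides personal fitness instruction → General Business Registration required.
§2.7 provides personal fitness instruction; closes 10:00 PM, at/before midnight → Trade Authorization not required.
§2.8 provides personal fitness instruction; closes 10:00 PM, after 8:00 PM → Municipal Registration not required.

General Business Registration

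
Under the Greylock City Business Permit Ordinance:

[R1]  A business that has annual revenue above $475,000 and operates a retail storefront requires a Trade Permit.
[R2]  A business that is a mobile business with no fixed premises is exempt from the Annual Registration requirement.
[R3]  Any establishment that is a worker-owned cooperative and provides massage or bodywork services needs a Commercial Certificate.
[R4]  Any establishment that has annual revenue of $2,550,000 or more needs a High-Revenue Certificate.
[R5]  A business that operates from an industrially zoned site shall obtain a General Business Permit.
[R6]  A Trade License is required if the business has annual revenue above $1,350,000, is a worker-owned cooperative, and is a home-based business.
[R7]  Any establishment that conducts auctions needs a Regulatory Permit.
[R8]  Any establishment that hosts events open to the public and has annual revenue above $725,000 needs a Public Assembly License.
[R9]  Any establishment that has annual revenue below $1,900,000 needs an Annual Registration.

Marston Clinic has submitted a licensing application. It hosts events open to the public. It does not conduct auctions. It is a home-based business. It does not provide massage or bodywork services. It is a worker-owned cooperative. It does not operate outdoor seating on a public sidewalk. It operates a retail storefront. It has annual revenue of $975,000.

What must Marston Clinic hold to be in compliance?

[R1] revenue $975,000 > $475,000; operates a retail storefront → Trade Permit required.
[R2] is a home-based business (not: is a mobile business with no fixed premises) → Annual Registration exemption does not apply.
[R3] is a worker-owned cooperative; does not provide massage or bodywork services → Commercial Certificate not required.
[R4] revenue $975,000 < $2,550,000 → High-Revenue Certificate not required.
[R5] is a home-based business (not: operates from an industrially zoned site) → General Business Permit not required.
[R6] revenue $975,000 ≤ $1,350,000; is a worker-owned cooperative; is a home-based business → Trade License not required.
[R7] does not conduct auctions → Regulatory Permit not required.
[R8] hosts events open to the public; revenue $975,000 > $725,000 → Public Assembly License required.
[R9] revenue $975,000 < $1,900,000 → Annual Registration required.

Annual Registration, Public Assembly License, Trade Permit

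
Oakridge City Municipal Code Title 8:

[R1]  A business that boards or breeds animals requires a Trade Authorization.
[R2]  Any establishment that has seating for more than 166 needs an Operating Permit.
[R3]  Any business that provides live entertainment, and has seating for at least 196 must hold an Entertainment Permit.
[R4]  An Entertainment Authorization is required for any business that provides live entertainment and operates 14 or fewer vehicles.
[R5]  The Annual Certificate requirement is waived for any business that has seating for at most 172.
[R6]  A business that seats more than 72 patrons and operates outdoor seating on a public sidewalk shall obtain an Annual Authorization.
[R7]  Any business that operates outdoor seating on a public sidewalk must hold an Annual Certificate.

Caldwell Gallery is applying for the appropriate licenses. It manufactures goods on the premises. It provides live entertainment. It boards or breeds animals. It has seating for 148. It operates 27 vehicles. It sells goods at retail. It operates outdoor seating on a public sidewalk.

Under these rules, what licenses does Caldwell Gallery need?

[R1] boards or breeds animals → Trade Authorization required.
[R2] seating 148 ≤ 166 → Operating Permit not required.
[R3] provides live entertainment; seating 148 < 196 → Entertainment Permit not required.
[R4] provides live entertainment; vehicles 27 > 14 → Entertainment Authorization not required.
[R5] seating 148 ≤ 172 → exempt from Annual Certificate.
[R6] seating 148 > 72; operates outdoor seating on a public sidewalk → Annual Authorization required.
[R7] operates outdoor seating on a public sidewalk → Annual Certificate required.

Annual Authorization, Trade Authorization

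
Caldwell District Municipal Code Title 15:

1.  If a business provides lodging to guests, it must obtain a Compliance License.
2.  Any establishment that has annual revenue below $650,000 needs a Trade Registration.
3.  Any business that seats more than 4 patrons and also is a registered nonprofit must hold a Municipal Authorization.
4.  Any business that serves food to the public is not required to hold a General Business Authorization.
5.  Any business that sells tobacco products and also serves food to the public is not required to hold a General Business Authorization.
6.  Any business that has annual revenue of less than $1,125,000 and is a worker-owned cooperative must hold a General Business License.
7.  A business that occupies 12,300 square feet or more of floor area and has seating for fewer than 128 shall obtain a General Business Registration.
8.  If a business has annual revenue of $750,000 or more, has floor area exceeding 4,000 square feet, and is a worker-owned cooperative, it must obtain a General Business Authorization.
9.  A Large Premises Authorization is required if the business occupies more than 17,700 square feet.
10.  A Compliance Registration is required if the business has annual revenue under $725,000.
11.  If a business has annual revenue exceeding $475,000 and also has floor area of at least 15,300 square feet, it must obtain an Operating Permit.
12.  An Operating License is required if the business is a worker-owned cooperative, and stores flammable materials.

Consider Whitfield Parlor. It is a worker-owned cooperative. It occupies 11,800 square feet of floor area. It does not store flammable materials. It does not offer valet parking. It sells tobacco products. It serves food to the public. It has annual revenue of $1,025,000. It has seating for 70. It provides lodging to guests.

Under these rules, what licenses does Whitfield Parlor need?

Compliance License, General Business License

1. provides lodging to guests → Compliance License required.
2. revenue $1,025,000 ≥ $650,000 → Trade Registration not required.
3. seating 70 > 4; is a worker-owned cooperative (not: is a registered nonprofit) → Municipal Authorization not required.
4. serves food to the public → exempt from General Business Authorization.
5. sells tobacco products; serves food to the public → exempt from General Business Authorization.
6. revenue $1,025,000 < $1,125,000; is a worker-owned cooperative → General Business License required.
7. floor area 11,800 square feet < 12,300 square feet; seating 70 < 128 → General Business Registration not required.
8. revenue $1,025,000 ≥ $750,000; floor area 11,800 square feet > 4,000 square feet; is a worker-owned cooperative → General Business Authorization required.
9. floor area 11,800 square feet ≤ 17,700 square feet → Large Premises Authorization not required.
10. revenue $1,025,000 ≥ $725,000 → Compliance Registration not required.
11. revenue $1,025,000 > $475,000; floor area 11,800 square feet < 15,300 square feet → Operating Permit not required.
12. is a worker-owned cooperative; does not store flammable materials → Operating License not required.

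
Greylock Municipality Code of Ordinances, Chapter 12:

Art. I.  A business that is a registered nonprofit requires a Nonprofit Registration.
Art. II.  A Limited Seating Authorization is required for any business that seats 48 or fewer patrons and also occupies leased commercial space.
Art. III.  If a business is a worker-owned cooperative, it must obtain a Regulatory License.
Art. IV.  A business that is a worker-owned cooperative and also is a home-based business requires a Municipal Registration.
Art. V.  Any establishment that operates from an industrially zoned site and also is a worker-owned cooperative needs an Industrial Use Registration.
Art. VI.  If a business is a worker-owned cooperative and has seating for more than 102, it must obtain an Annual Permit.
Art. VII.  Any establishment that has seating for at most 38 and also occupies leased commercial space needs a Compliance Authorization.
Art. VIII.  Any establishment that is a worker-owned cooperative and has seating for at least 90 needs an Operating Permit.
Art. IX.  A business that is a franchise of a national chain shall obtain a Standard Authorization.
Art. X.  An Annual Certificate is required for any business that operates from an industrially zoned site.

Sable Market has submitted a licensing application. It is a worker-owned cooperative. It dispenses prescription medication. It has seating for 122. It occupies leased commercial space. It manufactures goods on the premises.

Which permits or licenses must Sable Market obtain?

Art. I. is a worker-owned cooperative (not: is a registered nonprofit) → Nonprofit Registration not required.
Art. II. seating 122 > 48; occupies leased commercial space → Limited Seating Authorization not required.
Art. III. is a worker-owned cooperative → Regulatory License required.
Art. IV. is a worker-owned cooperative; occupies leased commercial space (not: is a home-based business) → Municipal Registration not required.
Art. V. occupies leased commercial space (not: operates from an industrially zoned site); is a worker-owned cooperative → Industrial Use Registration not required.
Art. VI. is a worker-owned cooperative; seating 122 > 102 → Annual Permit required.
Art. VII. seating 122 > 38; occupies leased commercial space → Compliance Authorization not required.
Art. VIII. is a worker-owned cooperative; seating 122 ≥ 90 → Operating Permit required.
Art. IX. is a worker-owned cooperative (not: is a franchise of a national chain) → Standard Authorization not required.
Art. X. occupies leased commercial space (not: operates from an industrially zoned site) → Annual Certificate not required.

Annual Permit, Operating Permit, Regulatory License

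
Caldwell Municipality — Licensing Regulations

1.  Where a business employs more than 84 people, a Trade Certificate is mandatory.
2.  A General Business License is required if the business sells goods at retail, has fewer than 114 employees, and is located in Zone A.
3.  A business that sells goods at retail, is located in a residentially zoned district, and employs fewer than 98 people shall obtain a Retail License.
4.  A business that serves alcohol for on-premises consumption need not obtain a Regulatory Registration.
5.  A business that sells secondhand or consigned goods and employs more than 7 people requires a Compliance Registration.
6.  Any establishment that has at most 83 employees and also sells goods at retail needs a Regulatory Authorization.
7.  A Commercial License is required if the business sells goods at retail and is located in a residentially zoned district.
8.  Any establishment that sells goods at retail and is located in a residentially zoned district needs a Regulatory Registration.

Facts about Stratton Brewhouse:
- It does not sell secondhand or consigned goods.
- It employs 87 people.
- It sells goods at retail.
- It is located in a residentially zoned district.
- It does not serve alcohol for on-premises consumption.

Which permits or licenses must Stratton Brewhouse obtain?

1. employees 87 > 84 → Trade Certificate required.
2. sells goods at retail; employees 87 < 114; is located in a residentially zoned district (not: is located in Zone A) → General Business License not required.
3. sells goods at retail; is located in a residentially zoned district; employees 87 < 98 → Retail License required.
4. does not serve alcohol for on-premises consumption → Regulatory Registration exemption does not apply.
5. does not sell secondhand or consigned goods; employees 87 > 7 → Compliance Registration not required.
6. employees 87 > 83; sells goods at retail → Regulatory Authorization not required.
7. sells goods at retail; is located in a residentially zoned district → Commercial License required.
8. sells goods at retail; is located in a residentially zoned district → Regulatory Registration required.

Commercial License, Regulatory Registration, Retail License, Trade Certificate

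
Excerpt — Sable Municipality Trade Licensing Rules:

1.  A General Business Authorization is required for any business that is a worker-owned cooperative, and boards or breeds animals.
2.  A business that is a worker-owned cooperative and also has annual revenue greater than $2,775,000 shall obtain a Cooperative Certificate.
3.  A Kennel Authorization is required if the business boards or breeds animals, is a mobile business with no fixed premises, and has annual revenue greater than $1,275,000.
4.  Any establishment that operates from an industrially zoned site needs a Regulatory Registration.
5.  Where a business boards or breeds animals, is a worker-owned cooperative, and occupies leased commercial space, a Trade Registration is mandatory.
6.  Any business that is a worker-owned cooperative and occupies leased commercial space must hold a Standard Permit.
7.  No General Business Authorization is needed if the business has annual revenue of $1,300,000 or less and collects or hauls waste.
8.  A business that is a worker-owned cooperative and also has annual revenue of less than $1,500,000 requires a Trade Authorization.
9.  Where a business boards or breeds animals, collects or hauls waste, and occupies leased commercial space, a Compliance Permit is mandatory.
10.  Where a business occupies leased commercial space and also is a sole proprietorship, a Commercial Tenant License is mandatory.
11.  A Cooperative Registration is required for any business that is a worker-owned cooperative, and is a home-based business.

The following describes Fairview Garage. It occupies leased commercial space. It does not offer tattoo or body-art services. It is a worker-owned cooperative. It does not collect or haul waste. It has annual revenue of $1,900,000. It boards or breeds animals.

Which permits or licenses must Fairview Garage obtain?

1. is a worker-owned cooperative; boards or breeds animals → General Business Authorization required.
2. is a worker-owned cooperative; revenue $1,900,000 ≤ $2,775,000 → Cooperative Certificate not required.
3. boards or breeds animals; occupies leased commercial space (not: is a mobile business with no fixed premises); revenue $1,900,000 > $1,275,000 → Kennel Authorization not required.
4. occupies leased commercial space (not: operates from an industrially zoned site) → Regulatory Registration not required.
5. boards or breeds animals; is a worker-owned cooperative; occupies leased commercial space → Trade Registration required.
6. is a worker-owned cooperative; occupies leased commercial space → Standard Permit required.
7. revenue $1,900,000 > $1,300,000; does not collect or haul waste → General Business Authorization exemption does not apply.
8. is a worker-owned cooperative; revenue $1,900,000 ≥ $1,500,000 → Trade Authorization not required.
9. boards or breeds animals; does not collect or haul waste; occupies leased commercial space → Compliance Permit not required.
10. occupies leased commercial space; is a worker-owned cooperative (not: is a sole proprietorship) → Commercial Tenant License not required.
11. is a worker-owned cooperative; occupies leased commercial space (not: is a home-based business) → Cooperative Registration not required.

General Business Authorization, Standard Permit, Trade Registration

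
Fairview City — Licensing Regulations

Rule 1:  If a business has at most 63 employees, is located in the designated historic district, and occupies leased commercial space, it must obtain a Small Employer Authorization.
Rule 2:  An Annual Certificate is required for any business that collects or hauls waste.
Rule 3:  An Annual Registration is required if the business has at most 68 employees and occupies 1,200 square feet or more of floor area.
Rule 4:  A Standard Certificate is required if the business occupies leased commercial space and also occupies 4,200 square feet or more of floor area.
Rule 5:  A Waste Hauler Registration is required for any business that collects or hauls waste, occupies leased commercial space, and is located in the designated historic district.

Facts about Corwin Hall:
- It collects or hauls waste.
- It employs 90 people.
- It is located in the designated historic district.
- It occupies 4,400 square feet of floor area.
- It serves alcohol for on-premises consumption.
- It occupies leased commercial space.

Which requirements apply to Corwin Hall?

Rule 1: employees 90 > 63; is located in the designated historic district; occupies leased commercial space → Small Employer Authorization not required.
Rule 2: collects or hauls waste → Annual Certificate required.
Rule 3: employees 90 > 68; floor area 4,400 square feet ≥ 1,200 square feet → Annual Registration not required.
Rule 4: occupies leased commercial space; floor area 4,400 square feet ≥ 4,200 square feet → Standard Certificate required.
Rule 5: collects or hauls waste; occupies leased commercial space; is located in the designated historic district → Waste Hauler Registration required.

Annual Certificate, Standard Certificate, Waste Hauler Registration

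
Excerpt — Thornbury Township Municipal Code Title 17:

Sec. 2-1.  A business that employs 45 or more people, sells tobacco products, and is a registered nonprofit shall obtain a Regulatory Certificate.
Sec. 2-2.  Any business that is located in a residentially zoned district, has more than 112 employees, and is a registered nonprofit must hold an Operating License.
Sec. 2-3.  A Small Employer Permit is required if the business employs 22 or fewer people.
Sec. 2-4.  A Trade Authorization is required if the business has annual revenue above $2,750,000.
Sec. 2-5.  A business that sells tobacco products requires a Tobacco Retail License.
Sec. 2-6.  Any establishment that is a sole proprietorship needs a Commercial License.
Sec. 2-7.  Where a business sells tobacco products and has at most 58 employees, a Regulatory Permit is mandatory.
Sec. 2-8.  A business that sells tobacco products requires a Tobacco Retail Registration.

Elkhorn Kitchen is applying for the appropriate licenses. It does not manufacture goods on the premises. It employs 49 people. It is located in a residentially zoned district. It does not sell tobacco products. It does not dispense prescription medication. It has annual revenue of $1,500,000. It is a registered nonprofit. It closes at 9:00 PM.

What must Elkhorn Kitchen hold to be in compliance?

Sec. 2-1. employees 49 ≥ 45; does not sell tobacco products; is a registered nonprofit → Regulatory Certificate not required.
Sec. 2-2. is located in a residentially zoned district; employees 49 ≤ 112; is a registered nonprofit → Operating License not required.
Sec. 2-3. employees 49 > 22 → Small Employer Permit not required.
Sec. 2-4. revenue $1,500,000 ≤ $2,750,000 → Trade Authorization not required.
Sec. 2-5. does not sell tobacco products → Tobacco Retail License not required.
Sec. 2-6. is a registered nonprofit (not: is a sole proprietorship) → Commercial License not required.
Sec. 2-7. does not sell tobacco products; employees 49 ≤ 58 → Regulatory Permit not required.
Sec. 2-8. does not sell tobacco products → Tobacco Retail Registration not required.

None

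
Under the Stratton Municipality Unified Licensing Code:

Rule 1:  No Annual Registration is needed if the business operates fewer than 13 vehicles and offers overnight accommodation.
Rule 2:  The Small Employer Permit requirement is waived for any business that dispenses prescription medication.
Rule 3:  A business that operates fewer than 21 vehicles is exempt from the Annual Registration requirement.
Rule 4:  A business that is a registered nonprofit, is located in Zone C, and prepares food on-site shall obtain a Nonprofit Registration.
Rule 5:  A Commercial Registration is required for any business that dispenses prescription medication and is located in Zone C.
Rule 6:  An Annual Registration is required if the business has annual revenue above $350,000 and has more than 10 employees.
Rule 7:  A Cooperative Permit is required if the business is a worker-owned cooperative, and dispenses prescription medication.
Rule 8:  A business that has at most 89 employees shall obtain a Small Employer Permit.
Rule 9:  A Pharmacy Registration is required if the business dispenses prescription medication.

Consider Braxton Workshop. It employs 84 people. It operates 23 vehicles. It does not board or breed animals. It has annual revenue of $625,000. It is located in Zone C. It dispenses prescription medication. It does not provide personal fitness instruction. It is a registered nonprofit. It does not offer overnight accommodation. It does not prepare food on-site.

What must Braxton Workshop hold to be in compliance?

Rule 1: vehicles 23 ≥ 13; does not offer overnight accommodation → Annual Registration exemption does not apply.
Rule 2: dispenses prescription medication → exempt from Small Employer Permit.
Rule 3: vehicles 23 ≥ 21 → Annual Registration exemption does not apply.
Rule 4: is a registered nonprofit; is located in Zone C; does not prepare food on-site → Nonprofit Registration not required.
Rule 5: dispenses prescription medication; is located in Zone C → Commercial Registration required.
Rule 6: revenue $625,000 > $350,000; employees 84 > 10 → Annual Registration required.
Rule 7: is a registered nonprofit (not: is a worker-owned cooperative); dispenses prescription medication → Cooperative Permit not required.
Rule 8: employees 84 ≤ 89 → Small Employer Permit required.
Rule 9: dispenses prescription medication → Pharmacy Registration required.

Annual Registration, Commercial Registration, Pharmacy Registration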